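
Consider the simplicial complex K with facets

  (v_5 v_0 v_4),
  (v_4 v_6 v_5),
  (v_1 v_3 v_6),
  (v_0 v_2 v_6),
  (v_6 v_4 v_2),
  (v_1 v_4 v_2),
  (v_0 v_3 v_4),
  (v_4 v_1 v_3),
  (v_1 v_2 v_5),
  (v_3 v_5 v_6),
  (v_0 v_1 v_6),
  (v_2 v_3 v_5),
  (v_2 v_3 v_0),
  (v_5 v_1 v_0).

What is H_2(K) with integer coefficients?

H_2 ≅ Z.

Fix the vertex order v_0 < v_1 < v_2 < v_3 < v_4 < v_5 < v_6 and write every simplex with vertices in increasing order. Then dim K = 2 and the simplices of K are:

  0-simplices (7): [v_0], [v_1], [v_2], [v_3], [v_4], [v_5], [v_6]
  1-simplices (21): (21 of them)
  2-simplices (14): (14 of them)

giving chain groups C_0 ≅ Z^7, C_1 ≅ Z^21, C_2 ≅ Z^14.

Boundary ∂_1: C_1 → C_0 maps an edge to its endpoints' difference, ∂[p,q] = q − p.
The resulting 7×21 matrix has rank 6, and its Smith normal form has invariant factors (1,1,1,1,1,1).

The boundary map ∂_2: C_2 → C_1 maps a triangle to the signed sum of its edges. For instance
  ∂[v_4,v_5,v_6] = [v_5,v_6] − [v_4,v_6] + [v_4,v_5],
  ∂[v_0,v_2,v_3] = [v_2,v_3] − [v_0,v_3] + [v_0,v_2].
This gives a 21×14 integer matrix of rank 13; reducing to Smith normal form yields diagonal entries (1,1,1,1,1,1,1,1,1,1,1,1,1).

Computing H_k = (kernel of ∂_k) / (image of ∂_{k+1}):

  H_2: rank ker ∂_2 − rank ∂_3 = (14 − 13) − 0 = 1, and there is no ∂_3, so H_2 ≅ Z.

(K is a triangulation of the torus T^2.)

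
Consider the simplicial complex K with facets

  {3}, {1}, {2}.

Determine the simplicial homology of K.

H_0 = Z^3.

Order the vertices as 1 < 2 < 3. Listing each simplex with vertices in this order, K has dimension 0 with simplices:

  0-simplices (3): [1], [2], [3]

so the chain groups are C_0 ≅ Z^3.

From H_k ≅ ker(∂_k) / im(∂_{k+1}) we obtain:

  H_0: rank C_0 − rank ∂_1 = 3 − 0 = 3, and there is no ∂_1, so H_0 = Z^3.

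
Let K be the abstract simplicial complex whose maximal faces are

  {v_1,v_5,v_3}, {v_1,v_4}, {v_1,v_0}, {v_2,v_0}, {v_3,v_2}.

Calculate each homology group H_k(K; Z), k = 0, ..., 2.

H_0 ≅ Z,  H_1 ≅ Z,  H_2 = 0.

Fix the vertex order v_0 < v_1 < v_2 < v_3 < v_4 < v_5 and write every simplex with vertices in increasing order. Then dim K = 2 and the simplices of K are:

  0-simplices (6): [v_0], [v_1], [v_2], [v_3], [v_4], [v_5]
  1-simplices (7): [v_0,v_1], [v_0,v_2], [v_1,v_3], [v_1,v_4], [v_1,v_5], [v_2,v_3], [v_3,v_5]
  2-simplices (1): [v_1,v_3,v_5]

so the chain groups are C_0 ≅ Z^6, C_1 ≅ Z^7, C_2 ≅ Z^1.

The boundary map ∂_1: C_1 → C_0 sends each edge [p,q] (with p < q) to q − p.
This gives a 6×7 integer matrix of rank 5; reducing to Smith normal form yields diagonal entries (1,1,1,1,1).

The boundary map ∂_2: C_2 → C_1 maps a triangle to the signed sum of its edges. For instance
  ∂[v_1,v_3,v_5] = [v_3,v_5] − [v_1,v_5] + [v_1,v_3].
The resulting 7×1 matrix has rank 1, and its Smith normal form has invariant factors (1).

Reading off H_k = ker ∂_k / im ∂_{k+1}:

  H_0: rank C_0 − rank ∂_1 = 6 − 5 = 1, and the invariant factors of ∂_1 are all 1, so H_0 ≅ Z.
  H_1: rank ker ∂_1 − rank ∂_2 = (7 − 5) − 1 = 1, and the invariant factors of ∂_2 are all 1, so H_1 ≅ Z.
  H_2: rank ker ∂_2 − rank ∂_3 = (1 − 1) − 0 = 0, and there is no ∂_3, so H_2 ≅ 0.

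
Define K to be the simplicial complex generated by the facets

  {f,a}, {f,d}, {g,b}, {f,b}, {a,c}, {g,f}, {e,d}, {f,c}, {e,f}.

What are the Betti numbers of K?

Order the vertices as a < b < c < d < e < f < g. Listing each simplex with vertices in this order, K has dimension 1 with simplices:

  0-simplices (7): a, b, c, d, e, f, g
  1-simplices (9): ac, af, bf, bg, cf, de, df, ef, fg

Hence C_0 ≅ Z^7, C_1 ≅ Z^9.

∂_1: C_1 → C_0 sends each edge [p,q] (with p < q) to q − p. For instance
  ∂df = f − d.
The 7×9 boundary matrix has rank 6 and Smith normal form diag(1,1,1,1,1,1).

Reading off H_k = ker ∂_k / im ∂_{k+1}:

  H_0: rank C_0 − rank ∂_1 = 7 − 6 = 1, and the invariant factors of ∂_1 are all 1, so H_0 ≅ Z.
  H_1: rank ker ∂_1 − rank ∂_2 = (9 − 6) − 0 = 3, and there is no ∂_2, so H_1 ≅ Z^3.

Hence the Betti numbers are b_0 = 1, b_1 = 3.

b_0 = 1, b_1 = 3.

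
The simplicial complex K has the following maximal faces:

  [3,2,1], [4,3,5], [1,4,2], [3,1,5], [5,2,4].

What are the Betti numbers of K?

Order the vertices as 1 < 2 < 3 < 4 < 5. Listing each simplex with vertices in this order, K has dimension 2 with simplices:

  0-simplices (5): [1], [2], [3], [4], [5]
  1-simplices (10): [1,2], [1,3], [1,4], [1,5], [2,3], [2,4], [2,5], [3,4], [3,5], [4,5]
  2-simplices (5): [1,2,3], [1,2,4], [1,3,5], [2,4,5], [3,4,5]

so the chain groups are C_0 ≅ Z^5, C_1 ≅ Z^10, C_2 ≅ Z^5.

The boundary map ∂_1: C_1 → C_0 sends each edge [p,q] (with p < q) to q − p. For instance
  ∂[2,4] = [4] − [2].
The resulting 5×10 matrix has rank 4, and its Smith normal form has invariant factors (1,1,1,1).

The boundary map ∂_2: C_2 → C_1 maps a triangle to the signed sum of its edges. For instance
  ∂[1,2,4] = [2,4] − [1,4] + [1,2],
  ∂[1,3,5] = [3,5] − [1,5] + [1,3].
As a 10×5 matrix over Z this has rank 5, with invariant factors (1,1,1,1,1).

Reading off H_k = ker ∂_k / im ∂_{k+1}:

  H_0: rank C_0 − rank ∂_1 = 5 − 4 = 1, and the invariant factors of ∂_1 are all 1, so H_0 ≅ Z.
  H_1: rank ker ∂_1 − rank ∂_2 = (10 − 4) − 5 = 1, and the invariant factors of ∂_2 are all 1, so H_1 ≅ Z.
  H_2: rank ker ∂_2 − rank ∂_3 = (5 − 5) − 0 = 0, and there is no ∂_3, so H_2 ≅ 0.

Hence the Betti numbers are b_0 = 1, b_1 = 1, b_2 = 0.

b_0 = 1, b_1 = 1, b_2 = 0.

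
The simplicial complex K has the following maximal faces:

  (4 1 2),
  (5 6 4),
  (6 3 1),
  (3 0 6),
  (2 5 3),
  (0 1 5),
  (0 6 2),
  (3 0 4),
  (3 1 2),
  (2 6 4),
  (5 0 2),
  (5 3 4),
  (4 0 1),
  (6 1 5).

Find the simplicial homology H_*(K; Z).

Order the vertices as 0 < 1 < 2 < 3 < 4 < 5 < 6. Listing each simplex with vertices in this order, K has dimension 2 with simplices:

  0-simplices (7): [0], [1], [2], [3], [4], [5], [6]
  1-simplices (21): [0,1], [0,2], [0,3], [0,4], [0,5], [0,6], [1,2], [1,3], [1,4], [1,5], [1,6], [2,3], [2,4], [2,5], [2,6], [3,4], [3,5], [3,6], [4,5], [4,6], [5,6]
  2-simplices (14): [0,1,4], [0,1,5], [0,2,5], [0,2,6], [0,3,4], [0,3,6], [1,2,3], [1,2,4], [1,3,6], [1,5,6], [2,3,5], [2,4,6], [3,4,5], [4,5,6]

Hence C_0 ≅ Z^7, C_1 ≅ Z^21, C_2 ≅ Z^14.

∂_1: C_1 → C_0 maps an edge to its endpoints' difference, ∂[p,q] = q − p. For instance
  ∂[1,2] = [2] − [1].
As a 7×21 matrix over Z this has rank 6, with invariant factors (1,1,1,1,1,1).

Boundary ∂_2: C_2 → C_1 acts by ∂[p,q,r] = [q,r] − [p,r] + [p,q]. For instance
  ∂[0,2,5] = [2,5] − [0,5] + [0,2],
  ∂[2,4,6] = [4,6] − [2,6] + [2,4].
This gives a 21×14 integer matrix of rank 13; reducing to Smith normal form yields diagonal entries (1,1,1,1,1,1,1,1,1,1,1,1,1).

From H_k ≅ ker(∂_k) / im(∂_{k+1}) we obtain:

  H_0: rank C_0 − rank ∂_1 = 7 − 6 = 1, and the invariant factors of ∂_1 are all 1, so H_0 ≅ Z.
  H_1: rank ker ∂_1 − rank ∂_2 = (21 − 6) − 13 = 2, and the invariant factors of ∂_2 are all 1, so H_1 ≅ Z^2.
  H_2: rank ker ∂_2 − rank ∂_3 = (14 − 13) − 0 = 1, and there is no ∂_3, so H_2 ≅ Z.

As a check, the Euler characteristic is 7 − 21 + 14 = 0, which agrees with 1 − 2 + 1 = 0.
(K is a triangulation of the torus T^2.)

H_0 ≅ Z,  H_1 ≅ Z^2,  H_2 ≅ Z.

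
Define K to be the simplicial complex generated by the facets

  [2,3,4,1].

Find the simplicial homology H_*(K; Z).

Order the vertices as 1 < 2 < 3 < 4. Listing each simplex with vertices in this order, K has dimension 3 with simplices:

  0-simplices (4): [1], [2], [3], [4]
  1-simplices (6): [1,2], [1,3], [1,4], [2,3], [2,4], [3,4]
  2-simplices (4): [1,2,3], [1,2,4], [1,3,4], [2,3,4]
  3-simplices (1): [1,2,3,4]

giving chain groups C_0 ≅ Z^4, C_1 ≅ Z^6, C_2 ≅ Z^4, C_3 ≅ Z^1.

The boundary map ∂_1: C_1 → C_0 sends each edge [p,q] (with p < q) to q − p. For instance
  ∂[3,4] = [4] − [3].
The 4×6 boundary matrix has rank 3 and Smith normal form diag(1,1,1).

∂_2: C_2 → C_1 acts by ∂[p,q,r] = [q,r] − [p,r] + [p,q]. For instance
  ∂[1,2,4] = [2,4] − [1,4] + [1,2],
  ∂[1,3,4] = [3,4] − [1,4] + [1,3].
The 6×4 boundary matrix has rank 3 and Smith normal form diag(1,1,1).

Boundary ∂_3: C_3 → C_2 sends each 3-simplex σ to the alternating sum Σ_i (−1)^i (σ with its i-th vertex removed). For instance
  ∂[1,2,3,4] = [2,3,4] − [1,3,4] + [1,2,4] − [1,2,3].
This gives a 4×1 integer matrix of rank 1; reducing to Smith normal form yields diagonal entries (1).

Now H_k = ker ∂_k / im ∂_{k+1}, so:

  H_0: rank C_0 − rank ∂_1 = 4 − 3 = 1, and the invariant factors of ∂_1 are all 1, so H_0 ≅ Z.
  H_1: rank ker ∂_1 − rank ∂_2 = (6 − 3) − 3 = 0, and the invariant factors of ∂_2 are all 1, so H_1 ≅ 0.
  H_2: rank ker ∂_2 − rank ∂_3 = (4 − 3) − 1 = 0, and the invariant factors of ∂_3 are all 1, so H_2 ≅ 0.
  H_3: rank ker ∂_3 − rank ∂_4 = (1 − 1) − 0 = 0, and there is no ∂_4, so H_3 ≅ 0.

As a check, the Euler characteristic is 4 − 6 + 4 − 1 = 1, which agrees with 1 − 0 + 0 − 0 = 1.

H_0 = Z,  H_1 = 0,  H_2 = 0,  H_3 = 0.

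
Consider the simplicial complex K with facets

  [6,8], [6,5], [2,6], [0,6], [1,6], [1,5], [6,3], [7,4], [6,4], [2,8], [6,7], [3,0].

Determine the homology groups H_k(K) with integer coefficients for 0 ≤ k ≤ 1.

Fix the vertex order 0 < 1 < 2 < 3 < 4 < 5 < 6 < 7 < 8 and write every simplex with vertices in increasing order. Then dim K = 1 and the simplices of K are:

  0-simplices (9): [0], [1], [2], [3], [4], [5], [6], [7], [8]
  1-simplices (12): [0,3], [0,6], [1,5], [1,6], [2,6], [2,8], [3,6], [4,6], [4,7], [5,6], [6,7], [6,8]

so the chain groups are C_0 ≅ Z^9, C_1 ≅ Z^12.

Boundary ∂_1: C_1 → C_0 maps an edge to its endpoints' difference, ∂[p,q] = q − p. For instance
  ∂[1,6] = [6] − [1].
The resulting 9×12 matrix has rank 8, and its Smith normal form has invariant factors (1,1,1,1,1,1,1,1).

Reading off H_k = ker ∂_k / im ∂_{k+1}:

  H_0: rank C_0 − rank ∂_1 = 9 − 8 = 1, and the invariant factors of ∂_1 are all 1, so H_0 ≅ Z.
  H_1: rank ker ∂_1 − rank ∂_2 = (12 − 8) − 0 = 4, and there is no ∂_2, so H_1 ≅ Z^4.

As a check, the Euler characteristic is 9 − 12 = -3, which agrees with 1 − 4 = -3.
(K is a triangulation of a wedge of 4 circles.)

H_0 = Z,  H_1 = Z^4.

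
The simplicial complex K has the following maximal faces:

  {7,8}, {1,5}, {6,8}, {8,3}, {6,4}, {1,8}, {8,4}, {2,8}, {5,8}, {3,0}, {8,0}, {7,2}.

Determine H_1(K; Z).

H_1 = Z^4.

K has 9 vertices, 12 edges.
rank ∂_1 = 8, rank ∂_2 = 0 ⇒ b_1 = 12 − 8 − 0 = 4. So H_1 = Z^4.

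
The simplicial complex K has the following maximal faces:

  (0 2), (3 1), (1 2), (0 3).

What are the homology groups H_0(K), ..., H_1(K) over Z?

H_0 ≅ Z,  H_1 ≅ Z.

Fix the vertex order 0 < 1 < 2 < 3 and write every simplex with vertices in increasing order. Then dim K = 1 and the simplices of K are:

  0-simplices (4): [0], [1], [2], [3]
  1-simplices (4): [0,2], [0,3], [1,2], [1,3]

so the chain groups are C_0 ≅ Z^4, C_1 ≅ Z^4.

∂_1: C_1 → C_0 sends each edge [p,q] (with p < q) to q − p. For instance
  ∂[1,3] = [3] − [1].
The resulting 4×4 matrix has rank 3, and its Smith normal form has invariant factors (1,1,1).

Computing H_k = (kernel of ∂_k) / (image of ∂_{k+1}):

  H_0: rank C_0 − rank ∂_1 = 4 − 3 = 1, and the invariant factors of ∂_1 are all 1, so H_0 ≅ Z.
  H_1: rank ker ∂_1 − rank ∂_2 = (4 − 3) − 0 = 1, and there is no ∂_2, so H_1 ≅ Z.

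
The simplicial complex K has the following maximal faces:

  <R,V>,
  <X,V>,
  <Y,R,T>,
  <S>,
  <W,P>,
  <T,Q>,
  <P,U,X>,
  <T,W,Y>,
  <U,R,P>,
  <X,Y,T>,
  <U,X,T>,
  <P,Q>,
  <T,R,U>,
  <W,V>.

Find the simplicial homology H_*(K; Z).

H_0 = Z^2,  H_1 = Z^4,  H_2 = 0.

Order the vertices as P < Q < R < S < T < U < V < W < X < Y. Listing each simplex with vertices in this order, K has dimension 2 with simplices:

  0-simplices (10): P, Q, R, S, T, U, V, W, X, Y
  1-simplices (19): PQ, PR, PU, PW, PX, QT, RT, RU, RV, RY, TU, TW, TX, TY, UX, VW, VX, WY, XY
  2-simplices (7): PRU, PUX, RTU, RTY, TUX, TWY, TXY

Hence C_0 ≅ Z^10, C_1 ≅ Z^19, C_2 ≅ Z^7.

Boundary ∂_1: C_1 → C_0 maps an edge to its endpoints' difference, ∂[p,q] = q − p. For instance
  ∂PQ = Q − P.
As a 10×19 matrix over Z this has rank 8, with invariant factors (1,1,1,1,1,1,1,1).

The boundary map ∂_2: C_2 → C_1 sends each 2-simplex [p,q,r] to [q,r] − [p,r] + [p,q]. For instance
  ∂PUX = UX − PX + PU,
  ∂RTU = TU − RU + RT.
This gives a 19×7 integer matrix of rank 7; reducing to Smith normal form yields diagonal entries (1,1,1,1,1,1,1).

Reading off H_k = ker ∂_k / im ∂_{k+1}:

  H_0: rank C_0 − rank ∂_1 = 10 − 8 = 2, and the invariant factors of ∂_1 are all 1, so H_0 ≅ Z^2.
  H_1: rank ker ∂_1 − rank ∂_2 = (19 − 8) − 7 = 4, and the invariant factors of ∂_2 are all 1, so H_1 ≅ Z^4.
  H_2: rank ker ∂_2 − rank ∂_3 = (7 − 7) − 0 = 0, and there is no ∂_3, so H_2 ≅ 0.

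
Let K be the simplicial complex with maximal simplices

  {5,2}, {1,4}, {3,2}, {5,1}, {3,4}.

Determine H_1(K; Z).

H_1 = Z.

Fix the vertex order 1 < 2 < 3 < 4 < 5 and write every simplex with vertices in increasing order. Then dim K = 1 and the simplices of K are:

  0-simplices (5): [1], [2], [3], [4], [5]
  1-simplices (5): [1,4], [1,5], [2,3], [2,5], [3,4]

giving chain groups C_0 ≅ Z^5, C_1 ≅ Z^5.

Boundary ∂_1: C_1 → C_0 is given by ∂[p,q] = [q] − [p]. For instance
  ∂[2,3] = [3] − [2].
As a 5×5 matrix over Z this has rank 4, with invariant factors (1,1,1,1).

Reading off H_k = ker ∂_k / im ∂_{k+1}:

  H_1: rank ker ∂_1 − rank ∂_2 = (5 − 4) − 0 = 1, and there is no ∂_2, so H_1 = Z.

(K is a triangulation of the circle S^1.)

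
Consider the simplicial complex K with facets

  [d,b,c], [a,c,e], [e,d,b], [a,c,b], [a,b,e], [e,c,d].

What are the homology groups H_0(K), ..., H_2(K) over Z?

K has 5 vertices, 9 edges, 6 triangles.
rank ∂_0 = 0, rank ∂_1 = 4 ⇒ b_0 = 5 − 0 − 4 = 1; all invariant factors of ∂_1 are 1 so no torsion. So H_0 = Z.
rank ∂_1 = 4, rank ∂_2 = 5 ⇒ b_1 = 9 − 4 − 5 = 0; all invariant factors of ∂_2 are 1 so no torsion. So H_1 = 0.
rank ∂_2 = 5, rank ∂_3 = 0 ⇒ b_2 = 6 − 5 − 0 = 1. So H_2 = Z.

H_0 ≅ Z,  H_1 = 0,  H_2 ≅ Z.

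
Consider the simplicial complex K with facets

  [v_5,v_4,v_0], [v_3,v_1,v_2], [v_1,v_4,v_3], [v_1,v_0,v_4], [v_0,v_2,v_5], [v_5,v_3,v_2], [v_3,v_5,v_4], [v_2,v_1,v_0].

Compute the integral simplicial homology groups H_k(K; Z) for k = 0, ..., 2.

H_0 ≅ Z,  H_1 = 0,  H_2 ≅ Z.

We work with the vertex ordering v_0 < v_1 < v_2 < v_3 < v_4 < v_5. The simplices of K, each written with vertices in increasing order, are:

  0-simplices (6): [v_0], [v_1], [v_2], [v_3], [v_4], [v_5]
  1-simplices (12): [v_0,v_1], [v_0,v_2], [v_0,v_4], [v_0,v_5], [v_1,v_2], [v_1,v_3], [v_1,v_4], [v_2,v_3], [v_2,v_5], [v_3,v_4], [v_3,v_5], [v_4,v_5]
  2-simplices (8): [v_0,v_1,v_2], [v_0,v_1,v_4], [v_0,v_2,v_5], [v_0,v_4,v_5], [v_1,v_2,v_3], [v_1,v_3,v_4], [v_2,v_3,v_5], [v_3,v_4,v_5]

Hence C_0 ≅ Z^6, C_1 ≅ Z^12, C_2 ≅ Z^8.

The boundary map ∂_1: C_1 → C_0 sends each edge [p,q] (with p < q) to q − p. For instance
  ∂[v_0,v_2] = [v_2] − [v_0].
As a 6×12 matrix over Z this has rank 5, with invariant factors (1,1,1,1,1).

∂_2: C_2 → C_1 maps a triangle to the signed sum of its edges. For instance
  ∂[v_0,v_2,v_5] = [v_2,v_5] − [v_0,v_5] + [v_0,v_2],
  ∂[v_2,v_3,v_5] = [v_3,v_5] − [v_2,v_5] + [v_2,v_3].
As a 12×8 matrix over Z this has rank 7, with invariant factors (1,1,1,1,1,1,1).

From H_k ≅ ker(∂_k) / im(∂_{k+1}) we obtain:

  H_0: rank C_0 − rank ∂_1 = 6 − 5 = 1, and the invariant factors of ∂_1 are all 1, so H_0 = Z.
  H_1: rank ker ∂_1 − rank ∂_2 = (12 − 5) − 7 = 0, and the invariant factors of ∂_2 are all 1, so H_1 = 0.
  H_2: rank ker ∂_2 − rank ∂_3 = (8 − 7) − 0 = 1, and there is no ∂_3, so H_2 = Z.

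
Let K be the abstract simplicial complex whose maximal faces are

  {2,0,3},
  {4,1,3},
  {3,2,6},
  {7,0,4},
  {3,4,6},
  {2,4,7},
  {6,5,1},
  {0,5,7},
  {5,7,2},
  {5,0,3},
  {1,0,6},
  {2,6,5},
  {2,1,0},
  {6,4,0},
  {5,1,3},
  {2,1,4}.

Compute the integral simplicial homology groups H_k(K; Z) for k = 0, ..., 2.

Take the total order 0 < 1 < 2 < 3 < 4 < 5 < 6 < 7 on the vertex set. Then K (dimension 2) consists of the simplices:

  0-simplices (8): [0], [1], [2], [3], [4], [5], [6], [7]
  1-simplices (24): (24 of them)
  2-simplices (16): [0,1,2], [0,1,6], [0,2,3], [0,3,5], [0,4,6], [0,4,7], [0,5,7], [1,2,4], [1,3,4], [1,3,5], [1,5,6], [2,3,6], [2,4,7], [2,5,6], [2,5,7], [3,4,6]

giving chain groups C_0 ≅ Z^8, C_1 ≅ Z^24, C_2 ≅ Z^16.

Boundary ∂_1: C_1 → C_0 is given by ∂[p,q] = [q] − [p].
This gives a 8×24 integer matrix of rank 7; reducing to Smith normal form yields diagonal entries (1,1,1,1,1,1,1).

The boundary map ∂_2: C_2 → C_1 acts by ∂[p,q,r] = [q,r] − [p,r] + [p,q]. For instance
  ∂[1,3,5] = [3,5] − [1,5] + [1,3],
  ∂[0,1,2] = [1,2] − [0,2] + [0,1].
The 24×16 boundary matrix has rank 15 and Smith normal form diag(1,1,1,1,1,1,1,1,1,1,1,1,1,1,1).

Computing H_k = (kernel of ∂_k) / (image of ∂_{k+1}):

  H_0: rank C_0 − rank ∂_1 = 8 − 7 = 1, and the invariant factors of ∂_1 are all 1, so H_0 ≅ Z.
  H_1: rank ker ∂_1 − rank ∂_2 = (24 − 7) − 15 = 2, and the invariant factors of ∂_2 are all 1, so H_1 ≅ Z^2.
  H_2: rank ker ∂_2 − rank ∂_3 = (16 − 15) − 0 = 1, and there is no ∂_3, so H_2 ≅ Z.

As a check, the Euler characteristic is 8 − 24 + 16 = 0, which agrees with 1 − 2 + 1 = 0.

H_0 = Z,  H_1 = Z^2,  H_2 = Z.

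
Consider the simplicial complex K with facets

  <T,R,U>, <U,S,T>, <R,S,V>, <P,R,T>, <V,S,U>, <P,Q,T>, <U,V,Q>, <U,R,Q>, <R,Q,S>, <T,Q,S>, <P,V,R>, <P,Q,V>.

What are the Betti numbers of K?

b_0 = 1, b_1 = 0, b_2 = 0.

Take the total order P < Q < R < S < T < U < V on the vertex set. Then K (dimension 2) consists of the simplices:

  0-simplices (7): P, Q, R, S, T, U, V
  1-simplices (18): PQ, PR, PT, PV, QR, QS, QT, QU, QV, RS, RT, RU, RV, ST, SU, SV, TU, UV
  2-simplices (12): PQT, PQV, PRT, PRV, QRS, QRU, QST, QUV, RSV, RTU, STU, SUV

giving chain groups C_0 ≅ Z^7, C_1 ≅ Z^18, C_2 ≅ Z^12.

The boundary map ∂_1: C_1 → C_0 sends each edge [p,q] (with p < q) to q − p.
As a 7×18 matrix over Z this has rank 6, with invariant factors (1,1,1,1,1,1).

Boundary ∂_2: C_2 → C_1 acts by ∂[p,q,r] = [q,r] − [p,r] + [p,q]. For instance
  ∂RSV = SV − RV + RS,
  ∂QST = ST − QT + QS.
The 18×12 boundary matrix has rank 12 and Smith normal form diag(1,1,1,1,1,1,1,1,1,1,1,2).

Reading off H_k = ker ∂_k / im ∂_{k+1}:

  H_0: rank C_0 − rank ∂_1 = 7 − 6 = 1, and the invariant factors of ∂_1 are all 1, so H_0 ≅ Z.
  H_1: rank ker ∂_1 − rank ∂_2 = (18 − 6) − 12 = 0, and ∂_2 has invariant factor 2 > 1, so H_1 ≅ Z_2.
  H_2: rank ker ∂_2 − rank ∂_3 = (12 − 12) − 0 = 0, and there is no ∂_3, so H_2 ≅ 0.

(K is a triangulation of the real projective plane RP^2.)

Hence the Betti numbers are b_0 = 1, b_1 = 0, b_2 = 0.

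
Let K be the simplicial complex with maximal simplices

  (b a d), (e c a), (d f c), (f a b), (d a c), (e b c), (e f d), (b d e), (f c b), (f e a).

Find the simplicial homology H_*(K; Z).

H_0 = Z,  H_1 = Z/2,  H_2 = 0.

Fix the vertex order a < b < c < d < e < f and write every simplex with vertices in increasing order. Then dim K = 2 and the simplices of K are:

  0-simplices (6): a, b, c, d, e, f
  1-simplices (15): ab, ac, ad, ae, af, bc, bd, be, bf, cd, ce, cf, de, df, ef
  2-simplices (10): abd, abf, acd, ace, aef, bce, bcf, bde, cdf, def

so the chain groups are C_0 ≅ Z^6, C_1 ≅ Z^15, C_2 ≅ Z^10.

Boundary ∂_1: C_1 → C_0 maps an edge to its endpoints' difference, ∂[p,q] = q − p.
As a 6×15 matrix over Z this has rank 5, with invariant factors (1,1,1,1,1).

The boundary map ∂_2: C_2 → C_1 maps a triangle to the signed sum of its edges. For instance
  ∂abd = bd − ad + ab,
  ∂def = ef − df + de.
As a 15×10 matrix over Z this has rank 10, with invariant factors (1,1,1,1,1,1,1,1,1,2).

From H_k ≅ ker(∂_k) / im(∂_{k+1}) we obtain:

  H_0: rank C_0 − rank ∂_1 = 6 − 5 = 1, and the invariant factors of ∂_1 are all 1, so H_0 ≅ Z.
  H_1: rank ker ∂_1 − rank ∂_2 = (15 − 5) − 10 = 0, and ∂_2 has invariant factor 2 > 1, so H_1 ≅ Z/2.
  H_2: rank ker ∂_2 − rank ∂_3 = (10 − 10) − 0 = 0, and there is no ∂_3, so H_2 ≅ 0.

As a check, the Euler characteristic is 6 − 15 + 10 = 1, which agrees with 1 − 0 + 0 = 1.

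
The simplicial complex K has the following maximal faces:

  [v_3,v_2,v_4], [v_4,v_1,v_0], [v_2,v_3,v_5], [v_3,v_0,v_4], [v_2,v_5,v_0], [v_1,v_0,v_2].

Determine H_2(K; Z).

We work with the vertex ordering v_0 < v_1 < v_2 < v_3 < v_4 < v_5. The simplices of K, each written with vertices in increasing order, are:

  0-simplices (6): [v_0], [v_1], [v_2], [v_3], [v_4], [v_5]
  1-simplices (12): [v_0,v_1], [v_0,v_2], [v_0,v_3], [v_0,v_4], [v_0,v_5], [v_1,v_2], [v_1,v_4], [v_2,v_3], [v_2,v_4], [v_2,v_5], [v_3,v_4], [v_3,v_5]
  2-simplices (6): [v_0,v_1,v_2], [v_0,v_1,v_4], [v_0,v_2,v_5], [v_0,v_3,v_4], [v_2,v_3,v_4], [v_2,v_3,v_5]

giving chain groups C_0 ≅ Z^6, C_1 ≅ Z^12, C_2 ≅ Z^6.

Boundary ∂_1: C_1 → C_0 maps an edge to its endpoints' difference, ∂[p,q] = q − p.
As a 6×12 matrix over Z this has rank 5, with invariant factors (1,1,1,1,1).

∂_2: C_2 → C_1 sends each 2-simplex [p,q,r] to [q,r] − [p,r] + [p,q]. For instance
  ∂[v_2,v_3,v_4] = [v_3,v_4] − [v_2,v_4] + [v_2,v_3],
  ∂[v_0,v_1,v_2] = [v_1,v_2] − [v_0,v_2] + [v_0,v_1].
The 12×6 boundary matrix has rank 6 and Smith normal form diag(1,1,1,1,1,1).

From H_k ≅ ker(∂_k) / im(∂_{k+1}) we obtain:

  H_2: rank ker ∂_2 − rank ∂_3 = (6 − 6) − 0 = 0, and there is no ∂_3, so H_2 = 0.

(K is a triangulation of the cylinder S^1 x I.)

H_2 = 0.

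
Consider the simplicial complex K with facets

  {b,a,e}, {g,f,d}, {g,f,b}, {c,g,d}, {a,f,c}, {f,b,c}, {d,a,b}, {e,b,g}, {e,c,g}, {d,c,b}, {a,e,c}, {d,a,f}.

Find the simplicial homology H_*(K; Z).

H_0 ≅ Z,  H_1 ≅ Z/2,  H_2 = 0.

We work with the vertex ordering a < b < c < d < e < f < g. The simplices of K, each written with vertices in increasing order, are:

  0-simplices (7): a, b, c, d, e, f, g
  1-simplices (18): ab, ac, ad, ae, af, bc, bd, be, bf, bg, cd, ce, cf, cg, df, dg, eg, fg
  2-simplices (12): abd, abe, ace, acf, adf, bcd, bcf, beg, bfg, cdg, ceg, dfg

Hence C_0 ≅ Z^7, C_1 ≅ Z^18, C_2 ≅ Z^12.

Boundary ∂_1: C_1 → C_0 is given by ∂[p,q] = [q] − [p]. For instance
  ∂cd = d − c.
As a 7×18 matrix over Z this has rank 6, with invariant factors (1,1,1,1,1,1).

∂_2: C_2 → C_1 acts by ∂[p,q,r] = [q,r] − [p,r] + [p,q]. For instance
  ∂bcd = cd − bd + bc,
  ∂ace = ce − ae + ac.
The resulting 18×12 matrix has rank 12, and its Smith normal form has invariant factors (1,1,1,1,1,1,1,1,1,1,1,2).

Reading off H_k = ker ∂_k / im ∂_{k+1}:

  H_0: rank C_0 − rank ∂_1 = 7 − 6 = 1, and the invariant factors of ∂_1 are all 1, so H_0 = Z.
  H_1: rank ker ∂_1 − rank ∂_2 = (18 − 6) − 12 = 0, and ∂_2 has invariant factor 2 > 1, so H_1 = Z/2.
  H_2: rank ker ∂_2 − rank ∂_3 = (12 − 12) − 0 = 0, and there is no ∂_3, so H_2 = 0.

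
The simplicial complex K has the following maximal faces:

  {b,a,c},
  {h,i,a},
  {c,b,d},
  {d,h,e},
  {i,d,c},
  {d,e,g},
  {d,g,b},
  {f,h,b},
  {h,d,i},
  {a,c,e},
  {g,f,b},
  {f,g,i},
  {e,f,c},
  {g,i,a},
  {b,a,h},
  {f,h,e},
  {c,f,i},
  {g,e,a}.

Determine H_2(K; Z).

Fix the vertex order a < b < c < d < e < f < g < h < i and write every simplex with vertices in increasing order. Then dim K = 2 and the simplices of K are:

  0-simplices (9): a, b, c, d, e, f, g, h, i
  1-simplices (27): ab, ac, ae, ag, ah, ai, bc, bd, bf, bg, bh, cd, ce, cf, ci, de, dg, dh, di, ef, eg, eh, fg, fh, fi, gi, hi
  2-simplices (18): abc, abh, ace, aeg, agi, ahi, bcd, bdg, bfg, bfh, cdi, cef, cfi, deg, deh, dhi, efh, fgi

giving chain groups C_0 ≅ Z^9, C_1 ≅ Z^27, C_2 ≅ Z^18.

∂_1: C_1 → C_0 maps an edge to its endpoints' difference, ∂[p,q] = q − p. For instance
  ∂fh = h − f.
The 9×27 boundary matrix has rank 8 and Smith normal form diag(1,1,1,1,1,1,1,1).

∂_2: C_2 → C_1 maps a triangle to the signed sum of its edges. For instance
  ∂efh = fh − eh + ef,
  ∂deg = eg − dg + de.
The resulting 27×18 matrix has rank 17, and its Smith normal form has invariant factors (1,1,1,1,1,1,1,1,1,1,1,1,1,1,1,1,1).

From H_k ≅ ker(∂_k) / im(∂_{k+1}) we obtain:

  H_2: rank ker ∂_2 − rank ∂_3 = (18 − 17) − 0 = 1, and there is no ∂_3, so H_2 = Z.

H_2 ≅ Z.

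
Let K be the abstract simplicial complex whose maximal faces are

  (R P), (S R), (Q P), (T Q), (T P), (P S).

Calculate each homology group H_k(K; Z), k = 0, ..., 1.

H_0 ≅ Z,  H_1 ≅ Z^2.

K has 5 vertices, 6 edges.
rank ∂_0 = 0, rank ∂_1 = 4 ⇒ b_0 = 5 − 0 − 4 = 1; all invariant factors of ∂_1 are 1 so no torsion. So H_0 = Z.
rank ∂_1 = 4, rank ∂_2 = 0 ⇒ b_1 = 6 − 4 − 0 = 2. So H_1 = Z^2.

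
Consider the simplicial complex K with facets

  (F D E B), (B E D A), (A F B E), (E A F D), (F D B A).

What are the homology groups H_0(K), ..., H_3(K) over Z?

H_0 ≅ Z,  H_1 = 0,  H_2 = 0,  H_3 ≅ Z.

K has 5 vertices, 10 edges, 10 triangles, 5 3-simplices.
rank ∂_0 = 0, rank ∂_1 = 4 ⇒ b_0 = 5 − 0 − 4 = 1; all invariant factors of ∂_1 are 1 so no torsion. So H_0 = Z.
rank ∂_1 = 4, rank ∂_2 = 6 ⇒ b_1 = 10 − 4 − 6 = 0; all invariant factors of ∂_2 are 1 so no torsion. So H_1 = 0.
rank ∂_2 = 6, rank ∂_3 = 4 ⇒ b_2 = 10 − 6 − 4 = 0; all invariant factors of ∂_3 are 1 so no torsion. So H_2 = 0.
rank ∂_3 = 4, rank ∂_4 = 0 ⇒ b_3 = 5 − 4 − 0 = 1. So H_3 = Z.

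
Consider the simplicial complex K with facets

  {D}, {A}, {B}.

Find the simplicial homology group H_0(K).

H_0 = Z^3.

Take the total order A < B < D on the vertex set. Then K (dimension 0) consists of the simplices:

  0-simplices (3): A, B, D

giving chain groups C_0 ≅ Z^3.

Now H_k = ker ∂_k / im ∂_{k+1}, so:

  H_0: rank C_0 − rank ∂_1 = 3 − 0 = 3, and there is no ∂_1, so H_0 ≅ Z^3.

(K is a triangulation of a set of 3 points.)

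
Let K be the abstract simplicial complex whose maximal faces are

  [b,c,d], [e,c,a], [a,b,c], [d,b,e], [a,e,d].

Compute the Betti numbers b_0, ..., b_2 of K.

b_0 = 1, b_1 = 1, b_2 = 0.

Take the total order a < b < c < d < e on the vertex set. Then K (dimension 2) consists of the simplices:

  0-simplices (5): a, b, c, d, e
  1-simplices (10): ab, ac, ad, ae, bc, bd, be, cd, ce, de
  2-simplices (5): abc, ace, ade, bcd, bde

Hence C_0 ≅ Z^5, C_1 ≅ Z^10, C_2 ≅ Z^5.

The boundary map ∂_1: C_1 → C_0 sends each edge [p,q] (with p < q) to q − p.
This gives a 5×10 integer matrix of rank 4; reducing to Smith normal form yields diagonal entries (1,1,1,1).

Boundary ∂_2: C_2 → C_1 sends each 2-simplex [p,q,r] to [q,r] − [p,r] + [p,q]. For instance
  ∂ade = de − ae + ad,
  ∂bcd = cd − bd + bc.
The 10×5 boundary matrix has rank 5 and Smith normal form diag(1,1,1,1,1).

Reading off H_k = ker ∂_k / im ∂_{k+1}:

  H_0: rank C_0 − rank ∂_1 = 5 − 4 = 1, and the invariant factors of ∂_1 are all 1, so H_0 ≅ Z.
  H_1: rank ker ∂_1 − rank ∂_2 = (10 − 4) − 5 = 1, and the invariant factors of ∂_2 are all 1, so H_1 ≅ Z.
  H_2: rank ker ∂_2 − rank ∂_3 = (5 − 5) − 0 = 0, and there is no ∂_3, so H_2 ≅ 0.

(K is a triangulation of the Möbius band.)

Hence the Betti numbers are b_0 = 1, b_1 = 1, b_2 = 0.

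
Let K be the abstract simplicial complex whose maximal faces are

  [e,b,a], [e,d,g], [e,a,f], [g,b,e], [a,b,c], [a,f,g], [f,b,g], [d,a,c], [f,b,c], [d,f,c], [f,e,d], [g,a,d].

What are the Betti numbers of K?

Take the total order a < b < c < d < e < f < g on the vertex set. Then K (dimension 2) consists of the simplices:

  0-simplices (7): a, b, c, d, e, f, g
  1-simplices (18): ab, ac, ad, ae, af, ag, bc, be, bf, bg, cd, cf, de, df, dg, ef, eg, fg
  2-simplices (12): abc, abe, acd, adg, aef, afg, bcf, beg, bfg, cdf, def, deg

giving chain groups C_0 ≅ Z^7, C_1 ≅ Z^18, C_2 ≅ Z^12.

Boundary ∂_1: C_1 → C_0 is given by ∂[p,q] = [q] − [p]. For instance
  ∂fg = g − f.
This gives a 7×18 integer matrix of rank 6; reducing to Smith normal form yields diagonal entries (1,1,1,1,1,1).

∂_2: C_2 → C_1 acts by ∂[p,q,r] = [q,r] − [p,r] + [p,q]. For instance
  ∂adg = dg − ag + ad,
  ∂abc = bc − ac + ab.
As a 18×12 matrix over Z this has rank 12, with invariant factors (1,1,1,1,1,1,1,1,1,1,1,2).

From H_k ≅ ker(∂_k) / im(∂_{k+1}) we obtain:

  H_0: rank C_0 − rank ∂_1 = 7 − 6 = 1, and the invariant factors of ∂_1 are all 1, so H_0 ≅ Z.
  H_1: rank ker ∂_1 − rank ∂_2 = (18 − 6) − 12 = 0, and ∂_2 has invariant factor 2 > 1, so H_1 ≅ Z/2Z.
  H_2: rank ker ∂_2 − rank ∂_3 = (12 − 12) − 0 = 0, and there is no ∂_3, so H_2 ≅ 0.

As a check, the Euler characteristic is 7 − 18 + 12 = 1, which agrees with 1 − 0 + 0 = 1.

Hence the Betti numbers are b_0 = 1, b_1 = 0, b_2 = 0.

b_0 = 1, b_1 = 0, b_2 = 0.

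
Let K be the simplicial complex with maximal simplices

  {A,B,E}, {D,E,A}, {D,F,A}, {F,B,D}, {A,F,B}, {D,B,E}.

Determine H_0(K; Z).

Order the vertices as A < B < D < E < F. Listing each simplex with vertices in this order, K has dimension 2 with simplices:

  0-simplices (5): A, B, D, E, F
  1-simplices (9): AB, AD, AE, AF, BD, BE, BF, DE, DF
  2-simplices (6): ABE, ABF, ADE, ADF, BDE, BDF

giving chain groups C_0 ≅ Z^5, C_1 ≅ Z^9, C_2 ≅ Z^6.

Boundary ∂_1: C_1 → C_0 is given by ∂[p,q] = [q] − [p].
This gives a 5×9 integer matrix of rank 4; reducing to Smith normal form yields diagonal entries (1,1,1,1).

∂_2: C_2 → C_1 sends each 2-simplex [p,q,r] to [q,r] − [p,r] + [p,q]. For instance
  ∂ADF = DF − AF + AD,
  ∂ADE = DE − AE + AD.
The resulting 9×6 matrix has rank 5, and its Smith normal form has invariant factors (1,1,1,1,1).

Computing H_k = (kernel of ∂_k) / (image of ∂_{k+1}):

  H_0: rank C_0 − rank ∂_1 = 5 − 4 = 1, and the invariant factors of ∂_1 are all 1, so H_0 = Z.

H_0 = Z.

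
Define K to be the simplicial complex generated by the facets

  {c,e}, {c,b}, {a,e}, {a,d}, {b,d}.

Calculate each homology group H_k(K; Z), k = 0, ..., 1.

Fix the vertex order a < b < c < d < e and write every simplex with vertices in increasing order. Then dim K = 1 and the simplices of K are:

  0-simplices (5): a, b, c, d, e
  1-simplices (5): ad, ae, bc, bd, ce

Hence C_0 ≅ Z^5, C_1 ≅ Z^5.

∂_1: C_1 → C_0 is given by ∂[p,q] = [q] − [p]. For instance
  ∂bd = d − b.
The 5×5 boundary matrix has rank 4 and Smith normal form diag(1,1,1,1).

Now H_k = ker ∂_k / im ∂_{k+1}, so:

  H_0: rank C_0 − rank ∂_1 = 5 − 4 = 1, and the invariant factors of ∂_1 are all 1, so H_0 ≅ Z.
  H_1: rank ker ∂_1 − rank ∂_2 = (5 − 4) − 0 = 1, and there is no ∂_2, so H_1 ≅ Z.

(K is a triangulation of the circle S^1.)

H_0 ≅ Z,  H_1 ≅ Z.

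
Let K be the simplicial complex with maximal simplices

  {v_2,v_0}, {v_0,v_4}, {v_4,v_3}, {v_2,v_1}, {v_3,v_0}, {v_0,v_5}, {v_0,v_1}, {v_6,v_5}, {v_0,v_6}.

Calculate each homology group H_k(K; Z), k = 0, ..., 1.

Fix the vertex order v_0 < v_1 < v_2 < v_3 < v_4 < v_5 < v_6 and write every simplex with vertices in increasing order. Then dim K = 1 and the simplices of K are:

  0-simplices (7): [v_0], [v_1], [v_2], [v_3], [v_4], [v_5], [v_6]
  1-simplices (9): [v_0,v_1], [v_0,v_2], [v_0,v_3], [v_0,v_4], [v_0,v_5], [v_0,v_6], [v_1,v_2], [v_3,v_4], [v_5,v_6]

so the chain groups are C_0 ≅ Z^7, C_1 ≅ Z^9.

Boundary ∂_1: C_1 → C_0 maps an edge to its endpoints' difference, ∂[p,q] = q − p. For instance
  ∂[v_1,v_2] = [v_2] − [v_1].
The 7×9 boundary matrix has rank 6 and Smith normal form diag(1,1,1,1,1,1).

Now H_k = ker ∂_k / im ∂_{k+1}, so:

  H_0: rank C_0 − rank ∂_1 = 7 − 6 = 1, and the invariant factors of ∂_1 are all 1, so H_0 = Z.
  H_1: rank ker ∂_1 − rank ∂_2 = (9 − 6) − 0 = 3, and there is no ∂_2, so H_1 = Z^3.

(K is a triangulation of a wedge of 3 circles.)

H_0 = Z,  H_1 = Z^3.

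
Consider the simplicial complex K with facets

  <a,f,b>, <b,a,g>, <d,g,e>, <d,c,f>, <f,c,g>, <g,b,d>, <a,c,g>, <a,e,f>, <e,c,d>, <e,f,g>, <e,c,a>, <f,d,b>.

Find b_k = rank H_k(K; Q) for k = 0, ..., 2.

Fix the vertex order a < b < c < d < e < f < g and write every simplex with vertices in increasing order. Then dim K = 2 and the simplices of K are:

  0-simplices (7): a, b, c, d, e, f, g
  1-simplices (18): ab, ac, ae, af, ag, bd, bf, bg, cd, ce, cf, cg, de, df, dg, ef, eg, fg
  2-simplices (12): abf, abg, ace, acg, aef, bdf, bdg, cde, cdf, cfg, deg, efg

giving chain groups C_0 ≅ Z^7, C_1 ≅ Z^18, C_2 ≅ Z^12.

Boundary ∂_1: C_1 → C_0 is given by ∂[p,q] = [q] − [p]. For instance
  ∂fg = g − f.
The resulting 7×18 matrix has rank 6, and its Smith normal form has invariant factors (1,1,1,1,1,1).

∂_2: C_2 → C_1 maps a triangle to the signed sum of its edges. For instance
  ∂abg = bg − ag + ab,
  ∂bdf = df − bf + bd.
The resulting 18×12 matrix has rank 12, and its Smith normal form has invariant factors (1,1,1,1,1,1,1,1,1,1,1,2).

From H_k ≅ ker(∂_k) / im(∂_{k+1}) we obtain:

  H_0: rank C_0 − rank ∂_1 = 7 − 6 = 1, and the invariant factors of ∂_1 are all 1, so H_0 = Z.
  H_1: rank ker ∂_1 − rank ∂_2 = (18 − 6) − 12 = 0, and ∂_2 has invariant factor 2 > 1, so H_1 = Z/2.
  H_2: rank ker ∂_2 − rank ∂_3 = (12 − 12) − 0 = 0, and there is no ∂_3, so H_2 = 0.

As a check, the Euler characteristic is 7 − 18 + 12 = 1, which agrees with 1 − 0 + 0 = 1.

Hence the Betti numbers are b_0 = 1, b_1 = 0, b_2 = 0.

b_0 = 1, b_1 = 0, b_2 = 0.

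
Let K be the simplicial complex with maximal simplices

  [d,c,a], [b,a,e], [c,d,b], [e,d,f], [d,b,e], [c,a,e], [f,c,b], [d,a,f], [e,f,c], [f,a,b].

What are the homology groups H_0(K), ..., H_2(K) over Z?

H_0 = Z,  H_1 = Z/2Z,  H_2 = 0.

Take the total order a < b < c < d < e < f on the vertex set. Then K (dimension 2) consists of the simplices:

  0-simplices (6): a, b, c, d, e, f
  1-simplices (15): ab, ac, ad, ae, af, bc, bd, be, bf, cd, ce, cf, de, df, ef
  2-simplices (10): abe, abf, acd, ace, adf, bcd, bcf, bde, cef, def

so the chain groups are C_0 ≅ Z^6, C_1 ≅ Z^15, C_2 ≅ Z^10.

∂_1: C_1 → C_0 sends each edge [p,q] (with p < q) to q − p. For instance
  ∂bf = f − b.
The resulting 6×15 matrix has rank 5, and its Smith normal form has invariant factors (1,1,1,1,1).

Boundary ∂_2: C_2 → C_1 maps a triangle to the signed sum of its edges. For instance
  ∂def = ef − df + de,
  ∂adf = df − af + ad.
As a 15×10 matrix over Z this has rank 10, with invariant factors (1,1,1,1,1,1,1,1,1,2).

Now H_k = ker ∂_k / im ∂_{k+1}, so:

  H_0: rank C_0 − rank ∂_1 = 6 − 5 = 1, and the invariant factors of ∂_1 are all 1, so H_0 = Z.
  H_1: rank ker ∂_1 − rank ∂_2 = (15 − 5) − 10 = 0, and ∂_2 has invariant factor 2 > 1, so H_1 = Z/2Z.
  H_2: rank ker ∂_2 − rank ∂_3 = (10 − 10) − 0 = 0, and there is no ∂_3, so H_2 = 0.

(K is a triangulation of the real projective plane RP^2.)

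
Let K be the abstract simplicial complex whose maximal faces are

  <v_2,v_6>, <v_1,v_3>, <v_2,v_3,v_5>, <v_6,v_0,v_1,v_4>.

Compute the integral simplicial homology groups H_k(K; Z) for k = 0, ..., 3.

Order the vertices as v_0 < v_1 < v_2 < v_3 < v_4 < v_5 < v_6. Listing each simplex with vertices in this order, K has dimension 3 with simplices:

  0-simplices (7): [v_0], [v_1], [v_2], [v_3], [v_4], [v_5], [v_6]
  1-simplices (11): [v_0,v_1], [v_0,v_4], [v_0,v_6], [v_1,v_3], [v_1,v_4], [v_1,v_6], [v_2,v_3], [v_2,v_5], [v_2,v_6], [v_3,v_5], [v_4,v_6]
  2-simplices (5): [v_0,v_1,v_4], [v_0,v_1,v_6], [v_0,v_4,v_6], [v_1,v_4,v_6], [v_2,v_3,v_5]
  3-simplices (1): [v_0,v_1,v_4,v_6]

Hence C_0 ≅ Z^7, C_1 ≅ Z^11, C_2 ≅ Z^5, C_3 ≅ Z^1.

Boundary ∂_1: C_1 → C_0 maps an edge to its endpoints' difference, ∂[p,q] = q − p. For instance
  ∂[v_0,v_1] = [v_1] − [v_0].
The 7×11 boundary matrix has rank 6 and Smith normal form diag(1,1,1,1,1,1).

Boundary ∂_2: C_2 → C_1 maps a triangle to the signed sum of its edges. For instance
  ∂[v_0,v_4,v_6] = [v_4,v_6] − [v_0,v_6] + [v_0,v_4],
  ∂[v_1,v_4,v_6] = [v_4,v_6] − [v_1,v_6] + [v_1,v_4].
This gives a 11×5 integer matrix of rank 4; reducing to Smith normal form yields diagonal entries (1,1,1,1).

The boundary map ∂_3: C_3 → C_2 sends each 3-simplex σ to the alternating sum Σ_i (−1)^i (σ with its i-th vertex removed). For instance
  ∂[v_0,v_1,v_4,v_6] = [v_1,v_4,v_6] − [v_0,v_4,v_6] + [v_0,v_1,v_6] − [v_0,v_1,v_4].
As a 5×1 matrix over Z this has rank 1, with invariant factors (1).

Computing H_k = (kernel of ∂_k) / (image of ∂_{k+1}):

  H_0: rank C_0 − rank ∂_1 = 7 − 6 = 1, and the invariant factors of ∂_1 are all 1, so H_0 = Z.
  H_1: rank ker ∂_1 − rank ∂_2 = (11 − 6) − 4 = 1, and the invariant factors of ∂_2 are all 1, so H_1 = Z.
  H_2: rank ker ∂_2 − rank ∂_3 = (5 − 4) − 1 = 0, and the invariant factors of ∂_3 are all 1, so H_2 = 0.
  H_3: rank ker ∂_3 − rank ∂_4 = (1 − 1) − 0 = 0, and there is no ∂_4, so H_3 = 0.

H_0 = Z,  H_1 = Z,  H_2 = 0,  H_3 = 0.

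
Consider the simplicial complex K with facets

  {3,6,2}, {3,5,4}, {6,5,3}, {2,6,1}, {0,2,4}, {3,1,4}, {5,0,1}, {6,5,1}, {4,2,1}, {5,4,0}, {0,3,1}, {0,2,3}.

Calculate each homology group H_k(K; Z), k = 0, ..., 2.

H_0 ≅ Z,  H_1 ≅ Z/2,  H_2 = 0.

Order the vertices as 0 < 1 < 2 < 3 < 4 < 5 < 6. Listing each simplex with vertices in this order, K has dimension 2 with simplices:

  0-simplices (7): [0], [1], [2], [3], [4], [5], [6]
  1-simplices (18): [0,1], [0,2], [0,3], [0,4], [0,5], [1,2], [1,3], [1,4], [1,5], [1,6], [2,3], [2,4], [2,6], [3,4], [3,5], [3,6], [4,5], [5,6]
  2-simplices (12): [0,1,3], [0,1,5], [0,2,3], [0,2,4], [0,4,5], [1,2,4], [1,2,6], [1,3,4], [1,5,6], [2,3,6], [3,4,5], [3,5,6]

giving chain groups C_0 ≅ Z^7, C_1 ≅ Z^18, C_2 ≅ Z^12.

Boundary ∂_1: C_1 → C_0 is given by ∂[p,q] = [q] − [p]. For instance
  ∂[3,6] = [6] − [3].
The resulting 7×18 matrix has rank 6, and its Smith normal form has invariant factors (1,1,1,1,1,1).

Boundary ∂_2: C_2 → C_1 sends each 2-simplex [p,q,r] to [q,r] − [p,r] + [p,q]. For instance
  ∂[3,5,6] = [5,6] − [3,6] + [3,5],
  ∂[0,1,5] = [1,5] − [0,5] + [0,1].
The 18×12 boundary matrix has rank 12 and Smith normal form diag(1,1,1,1,1,1,1,1,1,1,1,2).

Now H_k = ker ∂_k / im ∂_{k+1}, so:

  H_0: rank C_0 − rank ∂_1 = 7 − 6 = 1, and the invariant factors of ∂_1 are all 1, so H_0 = Z.
  H_1: rank ker ∂_1 − rank ∂_2 = (18 − 6) − 12 = 0, and ∂_2 has invariant factor 2 > 1, so H_1 = Z/2.
  H_2: rank ker ∂_2 − rank ∂_3 = (12 − 12) − 0 = 0, and there is no ∂_3, so H_2 = 0.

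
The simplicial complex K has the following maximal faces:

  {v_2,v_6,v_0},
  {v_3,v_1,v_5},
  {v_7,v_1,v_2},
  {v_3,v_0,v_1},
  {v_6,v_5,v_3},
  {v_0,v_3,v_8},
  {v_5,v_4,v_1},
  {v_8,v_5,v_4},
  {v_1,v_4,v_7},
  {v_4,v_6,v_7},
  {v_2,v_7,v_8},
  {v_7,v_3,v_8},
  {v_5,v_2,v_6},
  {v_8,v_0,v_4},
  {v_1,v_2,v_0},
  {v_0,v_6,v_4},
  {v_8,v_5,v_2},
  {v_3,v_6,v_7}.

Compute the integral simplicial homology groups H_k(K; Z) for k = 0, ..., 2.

H_0 = Z,  H_1 = Z^2,  H_2 = Z.

We work with the vertex ordering v_0 < v_1 < v_2 < v_3 < v_4 < v_5 < v_6 < v_7 < v_8. The simplices of K, each written with vertices in increasing order, are:

  0-simplices (9): [v_0], [v_1], [v_2], [v_3], [v_4], [v_5], [v_6], [v_7], [v_8]
  1-simplices (27): (27 of them)
  2-simplices (18): (18 of them)

so the chain groups are C_0 ≅ Z^9, C_1 ≅ Z^27, C_2 ≅ Z^18.

∂_1: C_1 → C_0 is given by ∂[p,q] = [q] − [p]. For instance
  ∂[v_0,v_2] = [v_2] − [v_0].
This gives a 9×27 integer matrix of rank 8; reducing to Smith normal form yields diagonal entries (1,1,1,1,1,1,1,1).

The boundary map ∂_2: C_2 → C_1 acts by ∂[p,q,r] = [q,r] − [p,r] + [p,q]. For instance
  ∂[v_1,v_2,v_7] = [v_2,v_7] − [v_1,v_7] + [v_1,v_2],
  ∂[v_2,v_5,v_8] = [v_5,v_8] − [v_2,v_8] + [v_2,v_5].
The 27×18 boundary matrix has rank 17 and Smith normal form diag(1,1,1,1,1,1,1,1,1,1,1,1,1,1,1,1,1).

From H_k ≅ ker(∂_k) / im(∂_{k+1}) we obtain:

  H_0: rank C_0 − rank ∂_1 = 9 − 8 = 1, and the invariant factors of ∂_1 are all 1, so H_0 = Z.
  H_1: rank ker ∂_1 − rank ∂_2 = (27 − 8) − 17 = 2, and the invariant factors of ∂_2 are all 1, so H_1 = Z^2.
  H_2: rank ker ∂_2 − rank ∂_3 = (18 − 17) − 0 = 1, and there is no ∂_3, so H_2 = Z.

As a check, the Euler characteristic is 9 − 27 + 18 = 0, which agrees with 1 − 2 + 1 = 0.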